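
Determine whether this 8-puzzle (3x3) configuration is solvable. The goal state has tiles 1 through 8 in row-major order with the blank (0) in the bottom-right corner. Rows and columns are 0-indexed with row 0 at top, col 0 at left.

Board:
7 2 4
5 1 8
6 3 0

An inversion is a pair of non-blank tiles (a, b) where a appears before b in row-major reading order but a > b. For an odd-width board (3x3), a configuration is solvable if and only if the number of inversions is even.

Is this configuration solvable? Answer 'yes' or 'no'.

Inversions (pairs i<j in row-major order where tile[i] > tile[j] > 0): 14
14 is even, so the puzzle is solvable.

Answer: yes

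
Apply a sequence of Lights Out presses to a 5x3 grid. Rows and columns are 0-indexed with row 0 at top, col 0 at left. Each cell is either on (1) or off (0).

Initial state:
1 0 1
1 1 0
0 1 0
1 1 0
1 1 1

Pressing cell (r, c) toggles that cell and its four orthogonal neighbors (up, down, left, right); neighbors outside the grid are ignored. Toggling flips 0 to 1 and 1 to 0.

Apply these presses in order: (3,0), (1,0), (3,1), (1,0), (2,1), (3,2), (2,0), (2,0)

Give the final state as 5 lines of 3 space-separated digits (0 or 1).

After press 1 at (3,0):
1 0 1
1 1 0
1 1 0
0 0 0
0 1 1

After press 2 at (1,0):
0 0 1
0 0 0
0 1 0
0 0 0
0 1 1

After press 3 at (3,1):
0 0 1
0 0 0
0 0 0
1 1 1
0 0 1

After press 4 at (1,0):
1 0 1
1 1 0
1 0 0
1 1 1
0 0 1

After press 5 at (2,1):
1 0 1
1 0 0
0 1 1
1 0 1
0 0 1

After press 6 at (3,2):
1 0 1
1 0 0
0 1 0
1 1 0
0 0 0

After press 7 at (2,0):
1 0 1
0 0 0
1 0 0
0 1 0
0 0 0

After press 8 at (2,0):
1 0 1
1 0 0
0 1 0
1 1 0
0 0 0

Answer: 1 0 1
1 0 0
0 1 0
1 1 0
0 0 0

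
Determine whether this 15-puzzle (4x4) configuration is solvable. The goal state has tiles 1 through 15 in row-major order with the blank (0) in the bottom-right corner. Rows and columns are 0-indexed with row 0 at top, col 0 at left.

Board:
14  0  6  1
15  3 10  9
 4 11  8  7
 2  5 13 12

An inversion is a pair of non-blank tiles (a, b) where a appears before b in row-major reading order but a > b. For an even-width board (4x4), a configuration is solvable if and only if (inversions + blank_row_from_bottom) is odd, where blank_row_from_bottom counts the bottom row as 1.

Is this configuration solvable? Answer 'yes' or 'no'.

Inversions: 52
Blank is in row 0 (0-indexed from top), which is row 4 counting from the bottom (bottom = 1).
52 + 4 = 56, which is even, so the puzzle is not solvable.

Answer: no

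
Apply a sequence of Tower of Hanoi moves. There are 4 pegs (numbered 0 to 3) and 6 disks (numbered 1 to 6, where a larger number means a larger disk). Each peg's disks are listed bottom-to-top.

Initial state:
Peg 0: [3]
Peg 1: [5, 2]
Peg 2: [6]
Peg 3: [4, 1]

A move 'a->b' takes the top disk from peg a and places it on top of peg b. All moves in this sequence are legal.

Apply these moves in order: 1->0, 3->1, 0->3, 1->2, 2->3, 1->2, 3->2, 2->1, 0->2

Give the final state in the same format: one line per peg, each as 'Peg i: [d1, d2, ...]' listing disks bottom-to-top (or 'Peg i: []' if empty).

Answer: Peg 0: []
Peg 1: [1]
Peg 2: [6, 5, 3]
Peg 3: [4, 2]

Derivation:
After move 1 (1->0):
Peg 0: [3, 2]
Peg 1: [5]
Peg 2: [6]
Peg 3: [4, 1]

After move 2 (3->1):
Peg 0: [3, 2]
Peg 1: [5, 1]
Peg 2: [6]
Peg 3: [4]

After move 3 (0->3):
Peg 0: [3]
Peg 1: [5, 1]
Peg 2: [6]
Peg 3: [4, 2]

After move 4 (1->2):
Peg 0: [3]
Peg 1: [5]
Peg 2: [6, 1]
Peg 3: [4, 2]

After move 5 (2->3):
Peg 0: [3]
Peg 1: [5]
Peg 2: [6]
Peg 3: [4, 2, 1]

After move 6 (1->2):
Peg 0: [3]
Peg 1: []
Peg 2: [6, 5]
Peg 3: [4, 2, 1]

After move 7 (3->2):
Peg 0: [3]
Peg 1: []
Peg 2: [6, 5, 1]
Peg 3: [4, 2]

After move 8 (2->1):
Peg 0: [3]
Peg 1: [1]
Peg 2: [6, 5]
Peg 3: [4, 2]

After move 9 (0->2):
Peg 0: []
Peg 1: [1]
Peg 2: [6, 5, 3]
Peg 3: [4, 2]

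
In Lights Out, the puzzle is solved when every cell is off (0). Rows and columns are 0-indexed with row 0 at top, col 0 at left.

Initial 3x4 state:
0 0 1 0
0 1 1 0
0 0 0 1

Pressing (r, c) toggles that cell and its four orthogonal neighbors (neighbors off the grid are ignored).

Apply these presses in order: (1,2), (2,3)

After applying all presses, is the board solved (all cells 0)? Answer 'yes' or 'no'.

Answer: yes

Derivation:
After press 1 at (1,2):
0 0 0 0
0 0 0 1
0 0 1 1

After press 2 at (2,3):
0 0 0 0
0 0 0 0
0 0 0 0

Lights still on: 0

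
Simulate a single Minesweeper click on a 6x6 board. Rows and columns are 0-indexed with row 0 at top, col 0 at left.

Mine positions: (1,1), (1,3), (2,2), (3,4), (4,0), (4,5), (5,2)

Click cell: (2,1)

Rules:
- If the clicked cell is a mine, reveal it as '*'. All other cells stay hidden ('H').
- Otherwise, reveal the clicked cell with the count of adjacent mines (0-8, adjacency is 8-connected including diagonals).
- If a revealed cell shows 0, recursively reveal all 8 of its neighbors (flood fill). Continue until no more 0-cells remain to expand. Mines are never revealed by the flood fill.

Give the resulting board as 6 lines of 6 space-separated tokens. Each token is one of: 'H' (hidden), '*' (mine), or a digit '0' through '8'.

H H H H H H
H H H H H H
H 2 H H H H
H H H H H H
H H H H H H
H H H H H H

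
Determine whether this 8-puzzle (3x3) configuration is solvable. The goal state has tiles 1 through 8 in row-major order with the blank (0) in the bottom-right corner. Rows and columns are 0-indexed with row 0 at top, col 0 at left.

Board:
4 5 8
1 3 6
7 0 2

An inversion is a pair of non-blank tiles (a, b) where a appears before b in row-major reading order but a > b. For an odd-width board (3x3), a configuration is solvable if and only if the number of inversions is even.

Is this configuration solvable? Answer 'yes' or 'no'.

Inversions (pairs i<j in row-major order where tile[i] > tile[j] > 0): 14
14 is even, so the puzzle is solvable.

Answer: yes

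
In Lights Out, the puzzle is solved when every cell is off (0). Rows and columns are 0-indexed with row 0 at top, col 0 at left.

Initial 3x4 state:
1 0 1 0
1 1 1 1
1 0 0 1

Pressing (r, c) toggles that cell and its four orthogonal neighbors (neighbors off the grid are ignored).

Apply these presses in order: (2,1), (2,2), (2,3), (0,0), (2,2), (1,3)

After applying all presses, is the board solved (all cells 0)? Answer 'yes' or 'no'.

After press 1 at (2,1):
1 0 1 0
1 0 1 1
0 1 1 1

After press 2 at (2,2):
1 0 1 0
1 0 0 1
0 0 0 0

After press 3 at (2,3):
1 0 1 0
1 0 0 0
0 0 1 1

After press 4 at (0,0):
0 1 1 0
0 0 0 0
0 0 1 1

After press 5 at (2,2):
0 1 1 0
0 0 1 0
0 1 0 0

After press 6 at (1,3):
0 1 1 1
0 0 0 1
0 1 0 1

Lights still on: 6

Answer: no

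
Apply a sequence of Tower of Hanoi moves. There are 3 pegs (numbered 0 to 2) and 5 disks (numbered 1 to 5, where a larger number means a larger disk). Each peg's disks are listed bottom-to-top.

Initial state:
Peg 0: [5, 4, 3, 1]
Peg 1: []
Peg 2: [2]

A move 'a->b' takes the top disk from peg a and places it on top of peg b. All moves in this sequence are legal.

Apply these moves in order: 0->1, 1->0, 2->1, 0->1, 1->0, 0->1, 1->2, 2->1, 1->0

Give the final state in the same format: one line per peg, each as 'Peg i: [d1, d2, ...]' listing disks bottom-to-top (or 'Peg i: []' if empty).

Answer: Peg 0: [5, 4, 3, 1]
Peg 1: [2]
Peg 2: []

Derivation:
After move 1 (0->1):
Peg 0: [5, 4, 3]
Peg 1: [1]
Peg 2: [2]

After move 2 (1->0):
Peg 0: [5, 4, 3, 1]
Peg 1: []
Peg 2: [2]

After move 3 (2->1):
Peg 0: [5, 4, 3, 1]
Peg 1: [2]
Peg 2: []

After move 4 (0->1):
Peg 0: [5, 4, 3]
Peg 1: [2, 1]
Peg 2: []

After move 5 (1->0):
Peg 0: [5, 4, 3, 1]
Peg 1: [2]
Peg 2: []

After move 6 (0->1):
Peg 0: [5, 4, 3]
Peg 1: [2, 1]
Peg 2: []

After move 7 (1->2):
Peg 0: [5, 4, 3]
Peg 1: [2]
Peg 2: [1]

After move 8 (2->1):
Peg 0: [5, 4, 3]
Peg 1: [2, 1]
Peg 2: []

After move 9 (1->0):
Peg 0: [5, 4, 3, 1]
Peg 1: [2]
Peg 2: []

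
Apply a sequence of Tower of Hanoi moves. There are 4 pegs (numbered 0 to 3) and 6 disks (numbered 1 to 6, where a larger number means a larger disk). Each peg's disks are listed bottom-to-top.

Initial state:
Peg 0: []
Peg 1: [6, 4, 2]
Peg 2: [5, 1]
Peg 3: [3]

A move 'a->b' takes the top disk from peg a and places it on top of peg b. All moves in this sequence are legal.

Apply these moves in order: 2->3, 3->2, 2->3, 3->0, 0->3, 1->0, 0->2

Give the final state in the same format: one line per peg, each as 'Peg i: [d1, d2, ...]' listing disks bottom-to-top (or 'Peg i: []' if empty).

Answer: Peg 0: []
Peg 1: [6, 4]
Peg 2: [5, 2]
Peg 3: [3, 1]

Derivation:
After move 1 (2->3):
Peg 0: []
Peg 1: [6, 4, 2]
Peg 2: [5]
Peg 3: [3, 1]

After move 2 (3->2):
Peg 0: []
Peg 1: [6, 4, 2]
Peg 2: [5, 1]
Peg 3: [3]

After move 3 (2->3):
Peg 0: []
Peg 1: [6, 4, 2]
Peg 2: [5]
Peg 3: [3, 1]

After move 4 (3->0):
Peg 0: [1]
Peg 1: [6, 4, 2]
Peg 2: [5]
Peg 3: [3]

After move 5 (0->3):
Peg 0: []
Peg 1: [6, 4, 2]
Peg 2: [5]
Peg 3: [3, 1]

After move 6 (1->0):
Peg 0: [2]
Peg 1: [6, 4]
Peg 2: [5]
Peg 3: [3, 1]

After move 7 (0->2):
Peg 0: []
Peg 1: [6, 4]
Peg 2: [5, 2]
Peg 3: [3, 1]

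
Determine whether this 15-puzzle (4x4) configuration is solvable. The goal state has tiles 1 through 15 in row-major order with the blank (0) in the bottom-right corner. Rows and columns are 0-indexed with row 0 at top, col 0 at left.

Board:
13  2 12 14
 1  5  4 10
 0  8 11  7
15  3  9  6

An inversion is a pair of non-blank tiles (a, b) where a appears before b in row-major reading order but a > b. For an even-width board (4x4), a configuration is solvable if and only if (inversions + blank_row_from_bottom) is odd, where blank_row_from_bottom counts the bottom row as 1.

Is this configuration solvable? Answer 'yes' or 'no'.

Answer: no

Derivation:
Inversions: 54
Blank is in row 2 (0-indexed from top), which is row 2 counting from the bottom (bottom = 1).
54 + 2 = 56, which is even, so the puzzle is not solvable.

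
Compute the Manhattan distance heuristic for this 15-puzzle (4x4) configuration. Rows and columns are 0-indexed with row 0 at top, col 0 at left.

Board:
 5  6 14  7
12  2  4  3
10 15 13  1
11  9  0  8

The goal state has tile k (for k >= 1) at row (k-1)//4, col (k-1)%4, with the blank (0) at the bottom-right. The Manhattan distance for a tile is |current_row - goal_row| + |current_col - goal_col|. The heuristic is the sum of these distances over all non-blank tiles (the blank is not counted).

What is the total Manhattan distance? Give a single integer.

Tile 5: (0,0)->(1,0) = 1
Tile 6: (0,1)->(1,1) = 1
Tile 14: (0,2)->(3,1) = 4
Tile 7: (0,3)->(1,2) = 2
Tile 12: (1,0)->(2,3) = 4
Tile 2: (1,1)->(0,1) = 1
Tile 4: (1,2)->(0,3) = 2
Tile 3: (1,3)->(0,2) = 2
Tile 10: (2,0)->(2,1) = 1
Tile 15: (2,1)->(3,2) = 2
Tile 13: (2,2)->(3,0) = 3
Tile 1: (2,3)->(0,0) = 5
Tile 11: (3,0)->(2,2) = 3
Tile 9: (3,1)->(2,0) = 2
Tile 8: (3,3)->(1,3) = 2
Sum: 1 + 1 + 4 + 2 + 4 + 1 + 2 + 2 + 1 + 2 + 3 + 5 + 3 + 2 + 2 = 35

Answer: 35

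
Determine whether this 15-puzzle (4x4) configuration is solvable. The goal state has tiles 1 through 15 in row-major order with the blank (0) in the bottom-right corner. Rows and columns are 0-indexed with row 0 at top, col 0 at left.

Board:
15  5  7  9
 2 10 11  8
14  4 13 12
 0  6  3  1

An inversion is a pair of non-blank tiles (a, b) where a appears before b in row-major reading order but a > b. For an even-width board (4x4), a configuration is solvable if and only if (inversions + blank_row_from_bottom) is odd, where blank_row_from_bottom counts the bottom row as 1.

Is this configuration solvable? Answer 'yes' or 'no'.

Inversions: 62
Blank is in row 3 (0-indexed from top), which is row 1 counting from the bottom (bottom = 1).
62 + 1 = 63, which is odd, so the puzzle is solvable.

Answer: yes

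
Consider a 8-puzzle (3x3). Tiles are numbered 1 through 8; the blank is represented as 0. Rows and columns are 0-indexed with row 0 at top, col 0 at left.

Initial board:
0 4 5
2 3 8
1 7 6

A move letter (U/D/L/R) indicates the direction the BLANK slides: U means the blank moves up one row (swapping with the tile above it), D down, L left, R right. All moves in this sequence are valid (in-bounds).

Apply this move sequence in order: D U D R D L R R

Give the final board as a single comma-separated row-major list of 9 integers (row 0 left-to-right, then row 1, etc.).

Answer: 2, 4, 5, 3, 7, 8, 1, 6, 0

Derivation:
After move 1 (D):
2 4 5
0 3 8
1 7 6

After move 2 (U):
0 4 5
2 3 8
1 7 6

After move 3 (D):
2 4 5
0 3 8
1 7 6

After move 4 (R):
2 4 5
3 0 8
1 7 6

After move 5 (D):
2 4 5
3 7 8
1 0 6

After move 6 (L):
2 4 5
3 7 8
0 1 6

After move 7 (R):
2 4 5
3 7 8
1 0 6

After move 8 (R):
2 4 5
3 7 8
1 6 0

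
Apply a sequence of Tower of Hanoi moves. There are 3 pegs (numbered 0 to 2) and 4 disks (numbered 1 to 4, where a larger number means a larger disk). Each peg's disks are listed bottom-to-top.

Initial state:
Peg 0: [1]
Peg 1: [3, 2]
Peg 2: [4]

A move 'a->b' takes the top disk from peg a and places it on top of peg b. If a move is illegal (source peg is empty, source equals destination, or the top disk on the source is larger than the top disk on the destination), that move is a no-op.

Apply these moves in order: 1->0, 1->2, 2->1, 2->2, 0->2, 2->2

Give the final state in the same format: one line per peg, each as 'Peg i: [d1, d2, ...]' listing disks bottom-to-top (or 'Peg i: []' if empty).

Answer: Peg 0: []
Peg 1: [3, 2]
Peg 2: [4, 1]

Derivation:
After move 1 (1->0):
Peg 0: [1]
Peg 1: [3, 2]
Peg 2: [4]

After move 2 (1->2):
Peg 0: [1]
Peg 1: [3]
Peg 2: [4, 2]

After move 3 (2->1):
Peg 0: [1]
Peg 1: [3, 2]
Peg 2: [4]

After move 4 (2->2):
Peg 0: [1]
Peg 1: [3, 2]
Peg 2: [4]

After move 5 (0->2):
Peg 0: []
Peg 1: [3, 2]
Peg 2: [4, 1]

After move 6 (2->2):
Peg 0: []
Peg 1: [3, 2]
Peg 2: [4, 1]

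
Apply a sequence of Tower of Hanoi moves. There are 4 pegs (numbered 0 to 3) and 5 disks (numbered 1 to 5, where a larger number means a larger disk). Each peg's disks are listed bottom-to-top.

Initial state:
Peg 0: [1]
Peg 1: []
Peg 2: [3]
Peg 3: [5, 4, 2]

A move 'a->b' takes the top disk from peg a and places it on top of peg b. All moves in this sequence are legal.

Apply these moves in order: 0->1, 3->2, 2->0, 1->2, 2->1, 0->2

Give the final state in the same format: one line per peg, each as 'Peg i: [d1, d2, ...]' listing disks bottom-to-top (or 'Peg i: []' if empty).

Answer: Peg 0: []
Peg 1: [1]
Peg 2: [3, 2]
Peg 3: [5, 4]

Derivation:
After move 1 (0->1):
Peg 0: []
Peg 1: [1]
Peg 2: [3]
Peg 3: [5, 4, 2]

After move 2 (3->2):
Peg 0: []
Peg 1: [1]
Peg 2: [3, 2]
Peg 3: [5, 4]

After move 3 (2->0):
Peg 0: [2]
Peg 1: [1]
Peg 2: [3]
Peg 3: [5, 4]

After move 4 (1->2):
Peg 0: [2]
Peg 1: []
Peg 2: [3, 1]
Peg 3: [5, 4]

After move 5 (2->1):
Peg 0: [2]
Peg 1: [1]
Peg 2: [3]
Peg 3: [5, 4]

After move 6 (0->2):
Peg 0: []
Peg 1: [1]
Peg 2: [3, 2]
Peg 3: [5, 4]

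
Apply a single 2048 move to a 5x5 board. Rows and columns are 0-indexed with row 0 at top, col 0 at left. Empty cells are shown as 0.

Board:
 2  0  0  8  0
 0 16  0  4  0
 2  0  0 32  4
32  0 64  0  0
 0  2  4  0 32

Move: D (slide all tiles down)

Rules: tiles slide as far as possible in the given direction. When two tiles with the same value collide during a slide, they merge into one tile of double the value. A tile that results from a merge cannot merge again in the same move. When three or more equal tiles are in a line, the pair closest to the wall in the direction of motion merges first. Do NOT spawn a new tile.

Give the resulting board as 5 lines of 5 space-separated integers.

Answer:  0  0  0  0  0
 0  0  0  0  0
 0  0  0  8  0
 4 16 64  4  4
32  2  4 32 32

Derivation:
Slide down:
col 0: [2, 0, 2, 32, 0] -> [0, 0, 0, 4, 32]
col 1: [0, 16, 0, 0, 2] -> [0, 0, 0, 16, 2]
col 2: [0, 0, 0, 64, 4] -> [0, 0, 0, 64, 4]
col 3: [8, 4, 32, 0, 0] -> [0, 0, 8, 4, 32]
col 4: [0, 0, 4, 0, 32] -> [0, 0, 0, 4, 32]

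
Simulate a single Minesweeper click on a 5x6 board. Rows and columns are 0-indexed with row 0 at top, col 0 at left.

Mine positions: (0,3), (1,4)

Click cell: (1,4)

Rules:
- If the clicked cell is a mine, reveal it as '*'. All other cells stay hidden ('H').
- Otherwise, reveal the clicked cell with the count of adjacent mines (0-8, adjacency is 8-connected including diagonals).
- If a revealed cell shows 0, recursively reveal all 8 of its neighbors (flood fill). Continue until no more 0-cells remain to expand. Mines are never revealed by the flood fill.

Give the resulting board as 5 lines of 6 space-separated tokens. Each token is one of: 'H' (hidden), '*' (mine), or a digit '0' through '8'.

H H H H H H
H H H H * H
H H H H H H
H H H H H H
H H H H H H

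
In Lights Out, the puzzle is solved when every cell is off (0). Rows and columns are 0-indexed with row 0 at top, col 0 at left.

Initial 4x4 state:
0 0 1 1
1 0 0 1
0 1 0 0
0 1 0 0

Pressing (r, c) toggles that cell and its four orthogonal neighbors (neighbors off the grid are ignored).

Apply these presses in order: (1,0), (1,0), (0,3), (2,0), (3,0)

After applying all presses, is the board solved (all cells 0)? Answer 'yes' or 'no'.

After press 1 at (1,0):
1 0 1 1
0 1 0 1
1 1 0 0
0 1 0 0

After press 2 at (1,0):
0 0 1 1
1 0 0 1
0 1 0 0
0 1 0 0

After press 3 at (0,3):
0 0 0 0
1 0 0 0
0 1 0 0
0 1 0 0

After press 4 at (2,0):
0 0 0 0
0 0 0 0
1 0 0 0
1 1 0 0

After press 5 at (3,0):
0 0 0 0
0 0 0 0
0 0 0 0
0 0 0 0

Lights still on: 0

Answer: yes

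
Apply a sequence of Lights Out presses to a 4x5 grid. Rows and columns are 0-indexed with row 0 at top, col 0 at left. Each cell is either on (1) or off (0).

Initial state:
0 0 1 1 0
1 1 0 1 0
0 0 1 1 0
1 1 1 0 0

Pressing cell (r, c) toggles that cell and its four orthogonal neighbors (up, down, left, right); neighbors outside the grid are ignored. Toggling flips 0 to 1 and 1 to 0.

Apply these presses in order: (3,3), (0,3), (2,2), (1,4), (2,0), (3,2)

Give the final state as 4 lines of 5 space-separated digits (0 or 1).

After press 1 at (3,3):
0 0 1 1 0
1 1 0 1 0
0 0 1 0 0
1 1 0 1 1

After press 2 at (0,3):
0 0 0 0 1
1 1 0 0 0
0 0 1 0 0
1 1 0 1 1

After press 3 at (2,2):
0 0 0 0 1
1 1 1 0 0
0 1 0 1 0
1 1 1 1 1

After press 4 at (1,4):
0 0 0 0 0
1 1 1 1 1
0 1 0 1 1
1 1 1 1 1

After press 5 at (2,0):
0 0 0 0 0
0 1 1 1 1
1 0 0 1 1
0 1 1 1 1

After press 6 at (3,2):
0 0 0 0 0
0 1 1 1 1
1 0 1 1 1
0 0 0 0 1

Answer: 0 0 0 0 0
0 1 1 1 1
1 0 1 1 1
0 0 0 0 1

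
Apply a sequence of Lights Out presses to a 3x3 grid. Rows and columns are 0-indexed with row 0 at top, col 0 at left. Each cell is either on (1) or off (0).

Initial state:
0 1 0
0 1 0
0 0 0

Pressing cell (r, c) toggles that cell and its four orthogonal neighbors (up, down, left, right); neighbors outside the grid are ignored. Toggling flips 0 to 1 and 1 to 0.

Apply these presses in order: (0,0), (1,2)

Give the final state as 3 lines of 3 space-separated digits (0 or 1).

After press 1 at (0,0):
1 0 0
1 1 0
0 0 0

After press 2 at (1,2):
1 0 1
1 0 1
0 0 1

Answer: 1 0 1
1 0 1
0 0 1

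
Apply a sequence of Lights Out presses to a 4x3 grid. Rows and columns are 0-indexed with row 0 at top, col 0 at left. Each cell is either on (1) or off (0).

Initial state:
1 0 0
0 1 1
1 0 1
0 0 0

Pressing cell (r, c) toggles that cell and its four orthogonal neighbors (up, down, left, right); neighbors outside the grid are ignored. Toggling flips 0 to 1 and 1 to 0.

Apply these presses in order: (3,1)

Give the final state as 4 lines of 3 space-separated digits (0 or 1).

Answer: 1 0 0
0 1 1
1 1 1
1 1 1

Derivation:
After press 1 at (3,1):
1 0 0
0 1 1
1 1 1
1 1 1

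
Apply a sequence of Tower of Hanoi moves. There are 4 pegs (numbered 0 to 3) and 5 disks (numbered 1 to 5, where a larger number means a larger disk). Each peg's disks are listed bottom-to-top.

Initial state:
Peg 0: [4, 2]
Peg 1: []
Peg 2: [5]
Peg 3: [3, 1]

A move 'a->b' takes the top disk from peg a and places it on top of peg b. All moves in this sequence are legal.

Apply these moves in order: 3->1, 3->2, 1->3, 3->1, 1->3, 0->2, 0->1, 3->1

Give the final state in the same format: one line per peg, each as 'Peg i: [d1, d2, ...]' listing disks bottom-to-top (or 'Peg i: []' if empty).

Answer: Peg 0: []
Peg 1: [4, 1]
Peg 2: [5, 3, 2]
Peg 3: []

Derivation:
After move 1 (3->1):
Peg 0: [4, 2]
Peg 1: [1]
Peg 2: [5]
Peg 3: [3]

After move 2 (3->2):
Peg 0: [4, 2]
Peg 1: [1]
Peg 2: [5, 3]
Peg 3: []

After move 3 (1->3):
Peg 0: [4, 2]
Peg 1: []
Peg 2: [5, 3]
Peg 3: [1]

After move 4 (3->1):
Peg 0: [4, 2]
Peg 1: [1]
Peg 2: [5, 3]
Peg 3: []

After move 5 (1->3):
Peg 0: [4, 2]
Peg 1: []
Peg 2: [5, 3]
Peg 3: [1]

After move 6 (0->2):
Peg 0: [4]
Peg 1: []
Peg 2: [5, 3, 2]
Peg 3: [1]

After move 7 (0->1):
Peg 0: []
Peg 1: [4]
Peg 2: [5, 3, 2]
Peg 3: [1]

After move 8 (3->1):
Peg 0: []
Peg 1: [4, 1]
Peg 2: [5, 3, 2]
Peg 3: []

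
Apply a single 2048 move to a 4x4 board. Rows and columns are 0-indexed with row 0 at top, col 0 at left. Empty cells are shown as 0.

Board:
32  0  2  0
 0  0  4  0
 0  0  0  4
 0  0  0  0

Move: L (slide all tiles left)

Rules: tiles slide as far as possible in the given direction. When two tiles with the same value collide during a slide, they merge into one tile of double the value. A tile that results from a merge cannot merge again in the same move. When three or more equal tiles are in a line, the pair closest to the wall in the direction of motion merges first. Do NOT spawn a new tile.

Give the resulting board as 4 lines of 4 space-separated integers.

Answer: 32  2  0  0
 4  0  0  0
 4  0  0  0
 0  0  0  0

Derivation:
Slide left:
row 0: [32, 0, 2, 0] -> [32, 2, 0, 0]
row 1: [0, 0, 4, 0] -> [4, 0, 0, 0]
row 2: [0, 0, 0, 4] -> [4, 0, 0, 0]
row 3: [0, 0, 0, 0] -> [0, 0, 0, 0]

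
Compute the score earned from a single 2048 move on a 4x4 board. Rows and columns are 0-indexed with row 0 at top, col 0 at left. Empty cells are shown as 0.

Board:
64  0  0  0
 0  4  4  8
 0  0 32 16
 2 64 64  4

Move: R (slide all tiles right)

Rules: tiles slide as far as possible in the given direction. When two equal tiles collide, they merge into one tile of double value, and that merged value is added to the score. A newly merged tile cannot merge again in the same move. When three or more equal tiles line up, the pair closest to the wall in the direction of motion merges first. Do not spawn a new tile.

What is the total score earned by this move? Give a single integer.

Answer: 136

Derivation:
Slide right:
row 0: [64, 0, 0, 0] -> [0, 0, 0, 64]  score +0 (running 0)
row 1: [0, 4, 4, 8] -> [0, 0, 8, 8]  score +8 (running 8)
row 2: [0, 0, 32, 16] -> [0, 0, 32, 16]  score +0 (running 8)
row 3: [2, 64, 64, 4] -> [0, 2, 128, 4]  score +128 (running 136)
Board after move:
  0   0   0  64
  0   0   8   8
  0   0  32  16
  0   2 128   4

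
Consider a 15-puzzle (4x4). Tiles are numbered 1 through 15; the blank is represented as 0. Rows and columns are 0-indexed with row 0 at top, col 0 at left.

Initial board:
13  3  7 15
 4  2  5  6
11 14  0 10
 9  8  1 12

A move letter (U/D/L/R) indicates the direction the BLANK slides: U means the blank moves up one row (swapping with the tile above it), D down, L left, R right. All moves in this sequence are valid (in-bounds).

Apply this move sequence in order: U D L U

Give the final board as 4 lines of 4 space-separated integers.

After move 1 (U):
13  3  7 15
 4  2  0  6
11 14  5 10
 9  8  1 12

After move 2 (D):
13  3  7 15
 4  2  5  6
11 14  0 10
 9  8  1 12

After move 3 (L):
13  3  7 15
 4  2  5  6
11  0 14 10
 9  8  1 12

After move 4 (U):
13  3  7 15
 4  0  5  6
11  2 14 10
 9  8  1 12

Answer: 13  3  7 15
 4  0  5  6
11  2 14 10
 9  8  1 12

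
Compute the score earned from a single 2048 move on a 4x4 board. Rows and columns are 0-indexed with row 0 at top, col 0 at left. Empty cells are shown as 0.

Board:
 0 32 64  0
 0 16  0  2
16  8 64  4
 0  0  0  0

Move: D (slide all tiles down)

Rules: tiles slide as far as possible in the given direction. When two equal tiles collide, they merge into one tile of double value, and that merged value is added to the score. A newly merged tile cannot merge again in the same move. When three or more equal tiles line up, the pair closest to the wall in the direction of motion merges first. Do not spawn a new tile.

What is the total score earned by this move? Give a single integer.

Answer: 128

Derivation:
Slide down:
col 0: [0, 0, 16, 0] -> [0, 0, 0, 16]  score +0 (running 0)
col 1: [32, 16, 8, 0] -> [0, 32, 16, 8]  score +0 (running 0)
col 2: [64, 0, 64, 0] -> [0, 0, 0, 128]  score +128 (running 128)
col 3: [0, 2, 4, 0] -> [0, 0, 2, 4]  score +0 (running 128)
Board after move:
  0   0   0   0
  0  32   0   0
  0  16   0   2
 16   8 128   4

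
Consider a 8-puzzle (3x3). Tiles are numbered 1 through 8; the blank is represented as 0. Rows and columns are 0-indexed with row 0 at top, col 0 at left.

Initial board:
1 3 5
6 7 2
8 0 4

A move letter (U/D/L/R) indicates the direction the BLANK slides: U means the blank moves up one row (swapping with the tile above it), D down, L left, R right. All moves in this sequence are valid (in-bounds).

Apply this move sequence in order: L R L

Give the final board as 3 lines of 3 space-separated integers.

Answer: 1 3 5
6 7 2
0 8 4

Derivation:
After move 1 (L):
1 3 5
6 7 2
0 8 4

After move 2 (R):
1 3 5
6 7 2
8 0 4

After move 3 (L):
1 3 5
6 7 2
0 8 4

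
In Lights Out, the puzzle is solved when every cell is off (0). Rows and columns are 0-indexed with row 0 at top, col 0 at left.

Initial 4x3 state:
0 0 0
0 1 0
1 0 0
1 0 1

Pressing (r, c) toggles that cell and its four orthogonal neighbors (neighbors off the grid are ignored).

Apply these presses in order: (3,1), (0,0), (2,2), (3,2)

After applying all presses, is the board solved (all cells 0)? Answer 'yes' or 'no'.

After press 1 at (3,1):
0 0 0
0 1 0
1 1 0
0 1 0

After press 2 at (0,0):
1 1 0
1 1 0
1 1 0
0 1 0

After press 3 at (2,2):
1 1 0
1 1 1
1 0 1
0 1 1

After press 4 at (3,2):
1 1 0
1 1 1
1 0 0
0 0 0

Lights still on: 6

Answer: no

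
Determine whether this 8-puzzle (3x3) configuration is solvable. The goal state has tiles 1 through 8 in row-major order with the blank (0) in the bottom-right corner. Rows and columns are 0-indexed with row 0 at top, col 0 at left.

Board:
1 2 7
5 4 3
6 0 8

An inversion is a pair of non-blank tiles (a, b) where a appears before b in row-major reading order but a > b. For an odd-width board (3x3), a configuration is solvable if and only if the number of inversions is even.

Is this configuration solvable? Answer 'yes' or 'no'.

Inversions (pairs i<j in row-major order where tile[i] > tile[j] > 0): 7
7 is odd, so the puzzle is not solvable.

Answer: no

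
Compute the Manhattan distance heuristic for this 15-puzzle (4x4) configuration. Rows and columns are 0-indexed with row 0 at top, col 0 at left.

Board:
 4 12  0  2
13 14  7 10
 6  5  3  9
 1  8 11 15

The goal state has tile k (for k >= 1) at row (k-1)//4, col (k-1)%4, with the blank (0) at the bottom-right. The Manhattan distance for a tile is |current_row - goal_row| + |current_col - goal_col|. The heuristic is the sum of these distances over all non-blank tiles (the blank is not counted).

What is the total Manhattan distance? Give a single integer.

Tile 4: (0,0)->(0,3) = 3
Tile 12: (0,1)->(2,3) = 4
Tile 2: (0,3)->(0,1) = 2
Tile 13: (1,0)->(3,0) = 2
Tile 14: (1,1)->(3,1) = 2
Tile 7: (1,2)->(1,2) = 0
Tile 10: (1,3)->(2,1) = 3
Tile 6: (2,0)->(1,1) = 2
Tile 5: (2,1)->(1,0) = 2
Tile 3: (2,2)->(0,2) = 2
Tile 9: (2,3)->(2,0) = 3
Tile 1: (3,0)->(0,0) = 3
Tile 8: (3,1)->(1,3) = 4
Tile 11: (3,2)->(2,2) = 1
Tile 15: (3,3)->(3,2) = 1
Sum: 3 + 4 + 2 + 2 + 2 + 0 + 3 + 2 + 2 + 2 + 3 + 3 + 4 + 1 + 1 = 34

Answer: 34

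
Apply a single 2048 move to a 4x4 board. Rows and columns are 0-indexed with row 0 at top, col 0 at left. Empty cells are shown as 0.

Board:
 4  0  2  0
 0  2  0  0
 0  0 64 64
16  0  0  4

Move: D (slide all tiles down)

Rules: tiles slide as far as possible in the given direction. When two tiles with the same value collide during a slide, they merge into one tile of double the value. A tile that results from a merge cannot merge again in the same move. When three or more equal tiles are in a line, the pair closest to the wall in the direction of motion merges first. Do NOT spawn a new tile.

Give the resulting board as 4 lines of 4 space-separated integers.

Answer:  0  0  0  0
 0  0  0  0
 4  0  2 64
16  2 64  4

Derivation:
Slide down:
col 0: [4, 0, 0, 16] -> [0, 0, 4, 16]
col 1: [0, 2, 0, 0] -> [0, 0, 0, 2]
col 2: [2, 0, 64, 0] -> [0, 0, 2, 64]
col 3: [0, 0, 64, 4] -> [0, 0, 64, 4]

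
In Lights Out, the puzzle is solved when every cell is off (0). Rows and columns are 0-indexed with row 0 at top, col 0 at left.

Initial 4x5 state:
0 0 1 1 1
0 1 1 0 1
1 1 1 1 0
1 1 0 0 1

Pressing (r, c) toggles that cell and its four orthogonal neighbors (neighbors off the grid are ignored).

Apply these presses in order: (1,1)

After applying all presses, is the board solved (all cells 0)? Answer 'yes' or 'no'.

After press 1 at (1,1):
0 1 1 1 1
1 0 0 0 1
1 0 1 1 0
1 1 0 0 1

Lights still on: 12

Answer: no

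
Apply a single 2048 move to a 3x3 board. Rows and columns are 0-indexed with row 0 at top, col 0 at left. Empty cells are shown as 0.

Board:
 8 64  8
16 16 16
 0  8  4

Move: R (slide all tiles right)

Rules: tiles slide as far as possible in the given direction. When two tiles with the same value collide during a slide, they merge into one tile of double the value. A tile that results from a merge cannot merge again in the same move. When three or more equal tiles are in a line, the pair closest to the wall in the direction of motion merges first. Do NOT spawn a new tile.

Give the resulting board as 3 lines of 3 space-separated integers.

Slide right:
row 0: [8, 64, 8] -> [8, 64, 8]
row 1: [16, 16, 16] -> [0, 16, 32]
row 2: [0, 8, 4] -> [0, 8, 4]

Answer:  8 64  8
 0 16 32
 0  8  4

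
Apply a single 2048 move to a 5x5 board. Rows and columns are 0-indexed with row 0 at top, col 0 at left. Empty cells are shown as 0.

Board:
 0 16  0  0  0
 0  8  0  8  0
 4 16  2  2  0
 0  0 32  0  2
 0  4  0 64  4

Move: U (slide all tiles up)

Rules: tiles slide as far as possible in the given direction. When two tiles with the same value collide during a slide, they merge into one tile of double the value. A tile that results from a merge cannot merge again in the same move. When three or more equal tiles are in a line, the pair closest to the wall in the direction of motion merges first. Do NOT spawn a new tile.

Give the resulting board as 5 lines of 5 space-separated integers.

Answer:  4 16  2  8  2
 0  8 32  2  4
 0 16  0 64  0
 0  4  0  0  0
 0  0  0  0  0

Derivation:
Slide up:
col 0: [0, 0, 4, 0, 0] -> [4, 0, 0, 0, 0]
col 1: [16, 8, 16, 0, 4] -> [16, 8, 16, 4, 0]
col 2: [0, 0, 2, 32, 0] -> [2, 32, 0, 0, 0]
col 3: [0, 8, 2, 0, 64] -> [8, 2, 64, 0, 0]
col 4: [0, 0, 0, 2, 4] -> [2, 4, 0, 0, 0]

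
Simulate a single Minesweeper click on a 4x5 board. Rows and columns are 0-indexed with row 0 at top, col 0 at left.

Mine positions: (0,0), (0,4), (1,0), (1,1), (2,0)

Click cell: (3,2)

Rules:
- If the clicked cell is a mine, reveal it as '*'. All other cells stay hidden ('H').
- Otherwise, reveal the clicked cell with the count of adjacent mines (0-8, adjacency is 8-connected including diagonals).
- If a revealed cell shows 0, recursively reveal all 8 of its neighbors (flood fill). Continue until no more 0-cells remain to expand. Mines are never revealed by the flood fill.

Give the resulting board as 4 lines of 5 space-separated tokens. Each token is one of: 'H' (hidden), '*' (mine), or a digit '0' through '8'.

H H H H H
H H 1 1 1
H 3 1 0 0
H 1 0 0 0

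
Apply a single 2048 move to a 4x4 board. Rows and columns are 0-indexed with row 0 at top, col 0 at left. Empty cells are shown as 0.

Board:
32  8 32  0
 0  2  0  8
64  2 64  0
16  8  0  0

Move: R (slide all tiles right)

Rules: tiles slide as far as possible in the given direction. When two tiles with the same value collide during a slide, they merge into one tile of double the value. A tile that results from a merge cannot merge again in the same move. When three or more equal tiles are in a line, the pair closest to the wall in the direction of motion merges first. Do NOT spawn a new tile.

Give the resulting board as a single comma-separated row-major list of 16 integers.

Answer: 0, 32, 8, 32, 0, 0, 2, 8, 0, 64, 2, 64, 0, 0, 16, 8

Derivation:
Slide right:
row 0: [32, 8, 32, 0] -> [0, 32, 8, 32]
row 1: [0, 2, 0, 8] -> [0, 0, 2, 8]
row 2: [64, 2, 64, 0] -> [0, 64, 2, 64]
row 3: [16, 8, 0, 0] -> [0, 0, 16, 8]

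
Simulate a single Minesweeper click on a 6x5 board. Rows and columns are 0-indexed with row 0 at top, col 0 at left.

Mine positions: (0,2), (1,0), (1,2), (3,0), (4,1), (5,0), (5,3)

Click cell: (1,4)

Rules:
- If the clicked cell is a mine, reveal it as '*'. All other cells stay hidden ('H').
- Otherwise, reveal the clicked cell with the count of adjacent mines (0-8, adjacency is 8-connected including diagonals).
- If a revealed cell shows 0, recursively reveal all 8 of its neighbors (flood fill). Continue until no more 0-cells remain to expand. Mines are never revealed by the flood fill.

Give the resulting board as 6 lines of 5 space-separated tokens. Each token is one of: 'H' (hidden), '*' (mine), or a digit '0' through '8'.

H H H 2 0
H H H 2 0
H H 1 1 0
H H 1 0 0
H H 2 1 1
H H H H H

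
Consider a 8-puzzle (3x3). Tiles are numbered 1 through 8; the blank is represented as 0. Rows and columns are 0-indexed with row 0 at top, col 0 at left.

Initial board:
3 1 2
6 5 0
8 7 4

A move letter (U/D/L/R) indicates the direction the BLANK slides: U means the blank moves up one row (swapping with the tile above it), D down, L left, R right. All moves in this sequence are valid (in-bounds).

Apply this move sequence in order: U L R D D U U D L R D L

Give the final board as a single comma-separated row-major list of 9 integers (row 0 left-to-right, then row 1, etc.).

Answer: 3, 1, 2, 6, 5, 4, 8, 0, 7

Derivation:
After move 1 (U):
3 1 0
6 5 2
8 7 4

After move 2 (L):
3 0 1
6 5 2
8 7 4

After move 3 (R):
3 1 0
6 5 2
8 7 4

After move 4 (D):
3 1 2
6 5 0
8 7 4

After move 5 (D):
3 1 2
6 5 4
8 7 0

After move 6 (U):
3 1 2
6 5 0
8 7 4

After move 7 (U):
3 1 0
6 5 2
8 7 4

After move 8 (D):
3 1 2
6 5 0
8 7 4

After move 9 (L):
3 1 2
6 0 5
8 7 4

After move 10 (R):
3 1 2
6 5 0
8 7 4

After move 11 (D):
3 1 2
6 5 4
8 7 0

After move 12 (L):
3 1 2
6 5 4
8 0 7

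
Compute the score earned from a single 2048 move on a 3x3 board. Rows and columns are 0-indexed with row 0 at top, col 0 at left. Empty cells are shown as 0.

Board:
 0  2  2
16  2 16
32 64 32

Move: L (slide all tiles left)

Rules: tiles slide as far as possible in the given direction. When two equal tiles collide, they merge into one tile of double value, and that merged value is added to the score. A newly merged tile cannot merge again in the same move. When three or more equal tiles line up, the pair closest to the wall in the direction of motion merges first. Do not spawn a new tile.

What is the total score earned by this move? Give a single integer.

Answer: 4

Derivation:
Slide left:
row 0: [0, 2, 2] -> [4, 0, 0]  score +4 (running 4)
row 1: [16, 2, 16] -> [16, 2, 16]  score +0 (running 4)
row 2: [32, 64, 32] -> [32, 64, 32]  score +0 (running 4)
Board after move:
 4  0  0
16  2 16
32 64 32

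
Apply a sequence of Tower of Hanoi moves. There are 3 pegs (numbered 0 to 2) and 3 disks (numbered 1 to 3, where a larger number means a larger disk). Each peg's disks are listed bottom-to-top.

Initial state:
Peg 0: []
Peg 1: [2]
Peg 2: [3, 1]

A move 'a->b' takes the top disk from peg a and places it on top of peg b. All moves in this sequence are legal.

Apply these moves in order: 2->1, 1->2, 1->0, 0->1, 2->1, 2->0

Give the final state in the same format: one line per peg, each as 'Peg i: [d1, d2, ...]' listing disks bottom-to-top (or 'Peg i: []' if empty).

Answer: Peg 0: [3]
Peg 1: [2, 1]
Peg 2: []

Derivation:
After move 1 (2->1):
Peg 0: []
Peg 1: [2, 1]
Peg 2: [3]

After move 2 (1->2):
Peg 0: []
Peg 1: [2]
Peg 2: [3, 1]

After move 3 (1->0):
Peg 0: [2]
Peg 1: []
Peg 2: [3, 1]

After move 4 (0->1):
Peg 0: []
Peg 1: [2]
Peg 2: [3, 1]

After move 5 (2->1):
Peg 0: []
Peg 1: [2, 1]
Peg 2: [3]

After move 6 (2->0):
Peg 0: [3]
Peg 1: [2, 1]
Peg 2: []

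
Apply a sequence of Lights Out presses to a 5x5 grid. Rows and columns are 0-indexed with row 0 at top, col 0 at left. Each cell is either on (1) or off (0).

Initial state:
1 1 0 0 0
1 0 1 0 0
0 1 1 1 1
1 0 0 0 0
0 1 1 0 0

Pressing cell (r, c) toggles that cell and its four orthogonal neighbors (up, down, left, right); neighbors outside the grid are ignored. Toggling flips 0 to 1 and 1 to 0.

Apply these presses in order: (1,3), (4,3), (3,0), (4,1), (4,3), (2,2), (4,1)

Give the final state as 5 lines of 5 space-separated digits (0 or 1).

After press 1 at (1,3):
1 1 0 1 0
1 0 0 1 1
0 1 1 0 1
1 0 0 0 0
0 1 1 0 0

After press 2 at (4,3):
1 1 0 1 0
1 0 0 1 1
0 1 1 0 1
1 0 0 1 0
0 1 0 1 1

After press 3 at (3,0):
1 1 0 1 0
1 0 0 1 1
1 1 1 0 1
0 1 0 1 0
1 1 0 1 1

After press 4 at (4,1):
1 1 0 1 0
1 0 0 1 1
1 1 1 0 1
0 0 0 1 0
0 0 1 1 1

After press 5 at (4,3):
1 1 0 1 0
1 0 0 1 1
1 1 1 0 1
0 0 0 0 0
0 0 0 0 0

After press 6 at (2,2):
1 1 0 1 0
1 0 1 1 1
1 0 0 1 1
0 0 1 0 0
0 0 0 0 0

After press 7 at (4,1):
1 1 0 1 0
1 0 1 1 1
1 0 0 1 1
0 1 1 0 0
1 1 1 0 0

Answer: 1 1 0 1 0
1 0 1 1 1
1 0 0 1 1
0 1 1 0 0
1 1 1 0 0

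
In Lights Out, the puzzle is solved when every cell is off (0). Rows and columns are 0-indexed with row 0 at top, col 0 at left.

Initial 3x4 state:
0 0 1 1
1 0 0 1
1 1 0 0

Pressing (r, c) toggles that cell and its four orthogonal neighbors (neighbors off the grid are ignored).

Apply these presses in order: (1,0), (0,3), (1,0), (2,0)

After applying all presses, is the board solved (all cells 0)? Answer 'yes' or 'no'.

Answer: yes

Derivation:
After press 1 at (1,0):
1 0 1 1
0 1 0 1
0 1 0 0

After press 2 at (0,3):
1 0 0 0
0 1 0 0
0 1 0 0

After press 3 at (1,0):
0 0 0 0
1 0 0 0
1 1 0 0

After press 4 at (2,0):
0 0 0 0
0 0 0 0
0 0 0 0

Lights still on: 0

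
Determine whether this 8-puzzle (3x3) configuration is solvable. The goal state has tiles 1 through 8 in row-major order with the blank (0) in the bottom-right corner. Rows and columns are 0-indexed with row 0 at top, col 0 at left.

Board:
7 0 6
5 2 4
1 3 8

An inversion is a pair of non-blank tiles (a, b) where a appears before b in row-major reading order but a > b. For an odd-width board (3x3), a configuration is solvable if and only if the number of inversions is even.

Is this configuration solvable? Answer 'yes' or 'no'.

Answer: yes

Derivation:
Inversions (pairs i<j in row-major order where tile[i] > tile[j] > 0): 18
18 is even, so the puzzle is solvable.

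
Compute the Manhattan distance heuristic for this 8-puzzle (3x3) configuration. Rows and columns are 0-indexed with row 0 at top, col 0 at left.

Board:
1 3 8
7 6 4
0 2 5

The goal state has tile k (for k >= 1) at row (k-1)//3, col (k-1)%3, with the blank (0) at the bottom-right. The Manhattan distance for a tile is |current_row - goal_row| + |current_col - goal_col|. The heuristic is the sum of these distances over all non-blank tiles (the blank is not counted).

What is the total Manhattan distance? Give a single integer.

Tile 1: at (0,0), goal (0,0), distance |0-0|+|0-0| = 0
Tile 3: at (0,1), goal (0,2), distance |0-0|+|1-2| = 1
Tile 8: at (0,2), goal (2,1), distance |0-2|+|2-1| = 3
Tile 7: at (1,0), goal (2,0), distance |1-2|+|0-0| = 1
Tile 6: at (1,1), goal (1,2), distance |1-1|+|1-2| = 1
Tile 4: at (1,2), goal (1,0), distance |1-1|+|2-0| = 2
Tile 2: at (2,1), goal (0,1), distance |2-0|+|1-1| = 2
Tile 5: at (2,2), goal (1,1), distance |2-1|+|2-1| = 2
Sum: 0 + 1 + 3 + 1 + 1 + 2 + 2 + 2 = 12

Answer: 12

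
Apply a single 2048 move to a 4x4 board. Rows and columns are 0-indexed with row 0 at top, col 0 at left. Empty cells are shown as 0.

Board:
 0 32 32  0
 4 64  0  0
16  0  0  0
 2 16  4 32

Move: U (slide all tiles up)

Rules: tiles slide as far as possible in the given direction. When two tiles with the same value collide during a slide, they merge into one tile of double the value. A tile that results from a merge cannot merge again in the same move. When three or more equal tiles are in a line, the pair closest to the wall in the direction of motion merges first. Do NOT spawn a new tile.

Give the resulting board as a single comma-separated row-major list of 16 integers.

Slide up:
col 0: [0, 4, 16, 2] -> [4, 16, 2, 0]
col 1: [32, 64, 0, 16] -> [32, 64, 16, 0]
col 2: [32, 0, 0, 4] -> [32, 4, 0, 0]
col 3: [0, 0, 0, 32] -> [32, 0, 0, 0]

Answer: 4, 32, 32, 32, 16, 64, 4, 0, 2, 16, 0, 0, 0, 0, 0, 0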